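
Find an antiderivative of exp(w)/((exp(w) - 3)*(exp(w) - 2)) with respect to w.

log(exp(w) - 3) - log(exp(w) - 2) + C

Let u = e^w, du = e^w dw.
The integral becomes ∫ du/((u-2)(u-3)); decompose into partial fractions.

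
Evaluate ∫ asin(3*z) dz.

Use integration by parts with u = arcsin(3*z), dv = dz.
Then du = 3/sqrt(-9*z**2 + 1) dz.

z*asin(3*z) + sqrt(-9*z**2 + 1)/3 + C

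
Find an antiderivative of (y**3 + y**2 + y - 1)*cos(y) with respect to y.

y**3*sin(y) + y**2*sin(y) + 3*y**2*cos(y) - 5*y*sin(y) + 2*y*cos(y) - 3*sin(y) - 5*cos(y) + C

Use integration by parts with u = y**3 + y**2 + y - 1, dv = cos(y) dy, so v = sin(y).
Apply parts 3 times (tabular method): alternate signs, differentiate u down to 0, integrate dv up.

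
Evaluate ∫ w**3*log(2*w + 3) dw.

w**4*log(2*w + 3)/4 - w**4/16 + w**3/8 - 9*w**2/32 + 27*w/32 - 81*log(2*w + 3)/64 + C

Use integration by parts with u = log(2*w + 3), dv = w**3 dw.
Then du = 2/(2*w + 3) dw and v = w**4/4.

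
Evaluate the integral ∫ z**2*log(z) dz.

Use integration by parts with u = log(z), dv = z**2 dz.
Then du = 1/z dz and v = z**3/3.

z**3*log(z)/3 - z**3/9 + C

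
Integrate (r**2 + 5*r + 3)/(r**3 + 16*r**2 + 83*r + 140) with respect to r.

-log(r + 4)/3 - 3*log(r + 5)/2 + 17*log(r + 7)/6 + C

Factor the denominator: (r + 4)*(r + 5)*(r + 7).
Partial-fraction decomposition: 17/(6*(r + 7)) - 3/(2*(r + 5)) - 1/(3*(r + 4)).
Integrate each term: A/(r−a) contributes A·log|r−a|.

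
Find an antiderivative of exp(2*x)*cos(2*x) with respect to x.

Let I denote the integral. Integrate by parts with u = cos(2*x), dv = exp(2*x) dx, so v = exp(2*x)/2: I = exp(2*x)*cos(2*x)/2 + ∫ exp(2*x)*sin(2*x) dx.
Apply parts again with u = sin(2*x), dv = exp(2*x) dx: ∫ exp(2*x)*sin(2*x) dx = exp(2*x)*sin(2*x)/2 − I. Substituting back brings back I: I = exp(2*x)*sin(2*x)/2 + exp(2*x)*cos(2*x)/2 − I.
Solving for I: (1 + 1)·I equals the remaining terms, so I = (1/2)·(exp(2*x)*sin(2*x)/2 + exp(2*x)*cos(2*x)/2).

exp(2*x)*sin(2*x)/4 + exp(2*x)*cos(2*x)/4 + C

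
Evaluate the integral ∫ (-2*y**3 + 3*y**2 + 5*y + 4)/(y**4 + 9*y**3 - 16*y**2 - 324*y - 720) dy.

-29*log(y - 6)/132 - 8*log(y + 4) + 304*log(y + 5)/11 - 257*log(y + 6)/12 + C

Factor the denominator: (y - 6)*(y + 4)*(y + 5)*(y + 6).
Partial-fraction decomposition: -257/(12*(y + 6)) + 304/(11*(y + 5)) - 8/(y + 4) - 29/(132*(y - 6)).
Integrate each term: A/(y−a) contributes A·log|y−a|.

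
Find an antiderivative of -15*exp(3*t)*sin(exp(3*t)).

5*cos(exp(3*t)) + C

Let u = exp(3*t), so du = (3*exp(3*t)) dt.
Rewriting, the integral becomes -5·∫ sin(u) du = -5·-cos(u).
Substituting back, u = exp(3*t).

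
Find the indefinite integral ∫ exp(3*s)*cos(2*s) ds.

Let I denote the integral. Integrate by parts with u = cos(2*s), dv = exp(3*s) ds, so v = exp(3*s)/3: I = exp(3*s)*cos(2*s)/3 + (2/3)·∫ exp(3*s)*sin(2*s) ds.
Apply parts again with u = sin(2*s), dv = exp(3*s) ds: ∫ exp(3*s)*sin(2*s) ds = exp(3*s)*sin(2*s)/3 − (2/3)·I. Substituting back brings back I: I = 2*exp(3*s)*sin(2*s)/9 + exp(3*s)*cos(2*s)/3 − (4/9)·I.
Solving for I: (1 + 4/9)·I equals the remaining terms, so I = (9/13)·(2*exp(3*s)*sin(2*s)/9 + exp(3*s)*cos(2*s)/3).

2*exp(3*s)*sin(2*s)/13 + 3*exp(3*s)*cos(2*s)/13 + C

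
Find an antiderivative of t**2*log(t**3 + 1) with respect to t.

t**3*log(t**3 + 1)/3 - t**3/3 + log(t**3 + 1)/3 + C

Let u = t**3 + 1, so du = (3*t**2) dt.
The integral becomes (1/3)·∫ log(u) du; integrate by parts with u′=log(u), dv′=du.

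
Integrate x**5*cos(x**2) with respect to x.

Let u = x², du = 2x dx; rewrite as (1/2)∫ u^2·cos(1u) du.
Now integrate by parts 2 times.

x**4*sin(x**2)/2 + x**2*cos(x**2) - sin(x**2) + C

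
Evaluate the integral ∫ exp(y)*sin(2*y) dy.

Let I denote the integral. Integrate by parts with u = sin(2*y), dv = exp(y) dy, so v = exp(y): I = exp(y)*sin(2*y) − 2·∫ exp(y)*cos(2*y) dy.
Apply parts again with u = cos(2*y), dv = exp(y) dy: ∫ exp(y)*cos(2*y) dy = exp(y)*cos(2*y) + 2·I. Substituting back brings back I: I = exp(y)*sin(2*y) - 2*exp(y)*cos(2*y) − 4·I.
Solving for I: (1 + 4)·I equals the remaining terms, so I = (1/5)·(exp(y)*sin(2*y) - 2*exp(y)*cos(2*y)).

exp(y)*sin(2*y)/5 - 2*exp(y)*cos(2*y)/5 + C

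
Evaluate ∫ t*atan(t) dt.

Use integration by parts with u = arctan(t), dv = t dt.
Then du = 1/(t**2 + 1) dt.

t**2*atan(t)/2 - t/2 + atan(t)/2 + C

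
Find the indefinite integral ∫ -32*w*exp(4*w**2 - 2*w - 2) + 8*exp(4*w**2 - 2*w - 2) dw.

-4*exp(4*w**2 - 2*w - 2) + C

Let u = 4*w**2 - 2*w - 2, so du = (8*w - 2) dw.
Rewriting, the integral becomes -4·∫ e^u du = -4·e^u.
Substituting back, u = 4*w**2 - 2*w - 2.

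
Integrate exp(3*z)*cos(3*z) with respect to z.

exp(3*z)*sin(3*z)/6 + exp(3*z)*cos(3*z)/6 + C

Let I denote the integral. Integrate by parts with u = cos(3*z), dv = exp(3*z) dz, so v = exp(3*z)/3: I = exp(3*z)*cos(3*z)/3 + ∫ exp(3*z)*sin(3*z) dz.
Apply parts again with u = sin(3*z), dv = exp(3*z) dz: ∫ exp(3*z)*sin(3*z) dz = exp(3*z)*sin(3*z)/3 − I. Substituting back brings back I: I = exp(3*z)*sin(3*z)/3 + exp(3*z)*cos(3*z)/3 − I.
Solving for I: (1 + 1)·I equals the remaining terms, so I = (1/2)·(exp(3*z)*sin(3*z)/3 + exp(3*z)*cos(3*z)/3).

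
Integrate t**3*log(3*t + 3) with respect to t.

Use integration by parts with u = log(3*t + 3), dv = t**3 dt.
Then du = 3/(3*t + 3) dt and v = t**4/4.

t**4*log(3*t + 3)/4 - t**4/16 + t**3/12 - t**2/8 + t/4 - log(t + 1)/4 + C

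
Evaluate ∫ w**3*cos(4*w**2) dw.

w**2*sin(4*w**2)/8 + cos(4*w**2)/32 + C

Let u = w², du = 2w dw; rewrite as (1/2)∫ u^1·cos(4u) du.
Now integrate by parts 1 time.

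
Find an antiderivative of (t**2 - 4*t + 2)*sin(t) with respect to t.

-t**2*cos(t) + 2*t*sin(t) + 4*t*cos(t) - 4*sin(t) + C

Use integration by parts with u = t**2 - 4*t + 2, dv = sin(t) dt, so v = -cos(t).
Apply parts 2 times (tabular method): alternate signs, differentiate u down to 0, integrate dv up.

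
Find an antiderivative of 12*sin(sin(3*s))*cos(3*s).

Let u = sin(3*s), so du = (3*cos(3*s)) ds.
Rewriting, the integral becomes 4·∫ sin(u) du = 4·-cos(u).
Substituting back, u = sin(3*s).

-4*cos(sin(3*s)) + C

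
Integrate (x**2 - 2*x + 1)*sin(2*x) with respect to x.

Use integration by parts with u = x**2 - 2*x + 1, dv = sin(2*x) dx, so v = -cos(2*x)/2.
Apply parts 2 times (tabular method): alternate signs, differentiate u down to 0, integrate dv up.

-x**2*cos(2*x)/2 + x*sin(2*x)/2 + x*cos(2*x) - sin(2*x)/2 - cos(2*x)/4 + C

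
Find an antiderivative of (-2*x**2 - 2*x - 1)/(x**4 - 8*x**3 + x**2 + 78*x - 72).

Factor the denominator: (x - 6)*(x - 4)*(x - 1)*(x + 3).
Partial-fraction decomposition: 13/(252*(x + 3)) - 1/(12*(x - 1)) + 41/(42*(x - 4)) - 17/(18*(x - 6)).
Integrate each term: A/(x−a) contributes A·log|x−a|.

-17*log(x - 6)/18 + 41*log(x - 4)/42 - log(x - 1)/12 + 13*log(x + 3)/252 + C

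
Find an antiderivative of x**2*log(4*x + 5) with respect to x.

x**3*log(4*x + 5)/3 - x**3/9 + 5*x**2/24 - 25*x/48 + 125*log(4*x + 5)/192 + C

Use integration by parts with u = log(4*x + 5), dv = x**2 dx.
Then du = 4/(4*x + 5) dx and v = x**3/3.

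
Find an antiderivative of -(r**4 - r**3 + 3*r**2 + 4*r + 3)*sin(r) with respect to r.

Use integration by parts with u = r**4 - r**3 + 3*r**2 + 4*r + 3, dv = -sin(r) dr, so v = cos(r).
Apply parts 4 times (tabular method): alternate signs, differentiate u down to 0, integrate dv up.

r**4*cos(r) - 4*r**3*sin(r) - r**3*cos(r) + 3*r**2*sin(r) - 9*r**2*cos(r) + 18*r*sin(r) + 10*r*cos(r) - 10*sin(r) + 21*cos(r) + C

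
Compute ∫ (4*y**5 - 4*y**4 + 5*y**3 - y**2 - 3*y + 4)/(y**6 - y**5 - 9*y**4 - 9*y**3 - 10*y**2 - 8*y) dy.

Factor the denominator: y*(y - 4)*(y + 1)*(y + 2)*(y**2 + 1).
Partial-fraction decomposition: -(37*y - 39)/(170*(y**2 + 1)) + 113/(30*(y + 2)) - 7/(10*(y + 1)) + 421/(255*(y - 4)) - 1/(2*y).
Integrate each term; A/(y−a) gives A·log|y−a|; the (By+D)/(y²+p²) term gives a log and an atan.

-log(y)/2 + 421*log(y - 4)/255 - 7*log(y + 1)/10 + 113*log(y + 2)/30 - 37*log(y**2 + 1)/340 + 39*atan(y)/170 + C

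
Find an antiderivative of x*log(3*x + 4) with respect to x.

x**2*log(3*x + 4)/2 - x**2/4 + 2*x/3 - 8*log(3*x + 4)/9 + C

Use integration by parts with u = log(3*x + 4), dv = x dx.
Then du = 3/(3*x + 4) dx and v = x**2/2.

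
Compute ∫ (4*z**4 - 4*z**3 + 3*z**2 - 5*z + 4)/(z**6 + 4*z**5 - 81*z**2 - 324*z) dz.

Factor the denominator: z*(z - 3)*(z + 3)*(z + 4)*(z**2 + 9).
Partial-fraction decomposition: (1483*z + 1593)/(4050*(z**2 + 9)) - 338/(175*(z + 4)) + 239/(162*(z + 3)) + 58/(567*(z - 3)) - 1/(81*z).
Integrate each term; A/(z−a) gives A·log|z−a|; the (Bz+D)/(z²+p²) term gives a log and an atan.

-log(z)/81 + 58*log(z - 3)/567 + 239*log(z + 3)/162 - 338*log(z + 4)/175 + 1483*log(z**2 + 9)/8100 + 59*atan(z/3)/450 + C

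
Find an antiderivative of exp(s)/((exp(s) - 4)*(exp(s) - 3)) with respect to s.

Let u = e^s, du = e^s ds.
The integral becomes ∫ du/((u-4)(u-3)); decompose into partial fractions.

log(exp(s) - 4) - log(exp(s) - 3) + C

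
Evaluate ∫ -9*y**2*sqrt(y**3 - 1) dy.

Let u = y**3 - 1, so du = (3*y**2) dy.
Rewriting, the integral becomes -3·∫ √u du = -3·(2/3)u^(3/2).
Substituting back, u = y**3 - 1.

-2*(y**3 - 1)**(3/2) + C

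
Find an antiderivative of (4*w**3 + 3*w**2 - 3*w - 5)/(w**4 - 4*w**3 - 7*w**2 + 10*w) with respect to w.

-log(w)/2 + 111*log(w - 5)/28 + log(w - 1)/12 + 19*log(w + 2)/42 + C

Factor the denominator: w*(w - 5)*(w - 1)*(w + 2).
Partial-fraction decomposition: 19/(42*(w + 2)) + 1/(12*(w - 1)) + 111/(28*(w - 5)) - 1/(2*w).
Integrate each term: A/(w−a) contributes A·log|w−a|.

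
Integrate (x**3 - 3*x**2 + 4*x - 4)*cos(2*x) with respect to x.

Use integration by parts with u = x**3 - 3*x**2 + 4*x - 4, dv = cos(2*x) dx, so v = sin(2*x)/2.
Apply parts 3 times (tabular method): alternate signs, differentiate u down to 0, integrate dv up.

x**3*sin(2*x)/2 - 3*x**2*sin(2*x)/2 + 3*x**2*cos(2*x)/4 + 5*x*sin(2*x)/4 - 3*x*cos(2*x)/2 - 5*sin(2*x)/4 + 5*cos(2*x)/8 + C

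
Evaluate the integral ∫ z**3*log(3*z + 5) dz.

Use integration by parts with u = log(3*z + 5), dv = z**3 dz.
Then du = 3/(3*z + 5) dz and v = z**4/4.

z**4*log(3*z + 5)/4 - z**4/16 + 5*z**3/36 - 25*z**2/72 + 125*z/108 - 625*log(3*z + 5)/324 + C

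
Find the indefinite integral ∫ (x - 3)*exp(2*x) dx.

(2*x - 7)*exp(2*x)/4 + C

Use integration by parts with u = x - 3, dv = exp(2*x) dx, so v = exp(2*x)/2.
Apply parts 1 times (tabular method): alternate signs, differentiate u down to 0, integrate dv up.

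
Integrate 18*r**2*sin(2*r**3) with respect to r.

Let u = 2*r**3, so du = (6*r**2) dr.
Rewriting, the integral becomes 3·∫ sin(u) du = 3·-cos(u).
Substituting back, u = 2*r**3.

-3*cos(2*r**3) + C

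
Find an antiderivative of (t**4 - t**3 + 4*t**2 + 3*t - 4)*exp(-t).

Use integration by parts with u = t**4 - t**3 + 4*t**2 + 3*t - 4, dv = exp(-t) dt, so v = -exp(-t).
Apply parts 4 times (tabular method): alternate signs, differentiate u down to 0, integrate dv up.

(-t**4 - 3*t**3 - 13*t**2 - 29*t - 25)*exp(-t) + C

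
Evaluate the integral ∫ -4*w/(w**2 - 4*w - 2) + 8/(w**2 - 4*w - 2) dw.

Let u = w**2 - 4*w - 2, so du = (2*w - 4) dw.
Rewriting, the integral becomes -2·∫ 1/u du = -2·log(u).
Substituting back, u = w**2 - 4*w - 2.

-2*log(w**2 - 4*w - 2) + C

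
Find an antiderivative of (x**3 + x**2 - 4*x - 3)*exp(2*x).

Use integration by parts with u = x**3 + x**2 - 4*x - 3, dv = exp(2*x) dx, so v = exp(2*x)/2.
Apply parts 3 times (tabular method): alternate signs, differentiate u down to 0, integrate dv up.

(4*x**3 - 2*x**2 - 14*x - 5)*exp(2*x)/8 + C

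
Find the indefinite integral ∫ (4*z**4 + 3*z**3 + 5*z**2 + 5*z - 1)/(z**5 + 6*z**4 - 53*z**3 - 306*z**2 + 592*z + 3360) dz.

Factor the denominator: (z - 6)*(z - 4)*(z + 4)*(z + 5)*(z + 7).
Partial-fraction decomposition: 1464/(143*(z + 7)) - 1112/(99*(z + 5)) + 297/(80*(z + 4)) - 1315/(1584*(z - 4)) + 6041/(2860*(z - 6)).
Integrate each term: A/(z−a) contributes A·log|z−a|.

6041*log(z - 6)/2860 - 1315*log(z - 4)/1584 + 297*log(z + 4)/80 - 1112*log(z + 5)/99 + 1464*log(z + 7)/143 + C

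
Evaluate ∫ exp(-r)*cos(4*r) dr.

4*exp(-r)*sin(4*r)/17 - exp(-r)*cos(4*r)/17 + C

Let I denote the integral. Integrate by parts with u = cos(4*r), dv = exp(-r) dr, so v = -exp(-r): I = -exp(-r)*cos(4*r) − 4·∫ exp(-r)*sin(4*r) dr.
Apply parts again with u = sin(4*r), dv = exp(-r) dr: ∫ exp(-r)*sin(4*r) dr = -exp(-r)*sin(4*r) + 4·I. Substituting back brings back I: I = 4*exp(-r)*sin(4*r) - exp(-r)*cos(4*r) − 16·I.
Solving for I: (1 + 16)·I equals the remaining terms, so I = (1/17)·(4*exp(-r)*sin(4*r) - exp(-r)*cos(4*r)).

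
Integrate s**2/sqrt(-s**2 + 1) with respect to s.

-s*sqrt(-s**2 + 1)/2 + asin(s)/2 + C

Substitute s = sin(θ), so ds = cos(θ) dθ and the radical becomes sqrt(-s**2 + 1) = cos(θ) by the Pythagorean identity.
Integrate the resulting trig expression in θ, then back-substitute θ = asin(s), sin(θ) = s, cos(θ) = sqrt(-s**2 + 1) (absorbing any constant into C).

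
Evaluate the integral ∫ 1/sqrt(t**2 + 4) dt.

Substitute t = 2·tan(θ), so dt = 2·sec(θ)^2 dθ and the radical becomes sqrt(t**2 + 4) = 2·sec(θ) by the Pythagorean identity.
Integrate the resulting trig expression in θ, then back-substitute tan(θ) = t/2, sec(θ) = sqrt(t**2 + 4)/2 (absorbing any constant into C).

log(t + sqrt(t**2 + 4)) + C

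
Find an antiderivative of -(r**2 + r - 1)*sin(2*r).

Use integration by parts with u = r**2 + r - 1, dv = -sin(2*r) dr, so v = cos(2*r)/2.
Apply parts 2 times (tabular method): alternate signs, differentiate u down to 0, integrate dv up.

r**2*cos(2*r)/2 - r*sin(2*r)/2 + r*cos(2*r)/2 - sin(2*r)/4 - 3*cos(2*r)/4 + C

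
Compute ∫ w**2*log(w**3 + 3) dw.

Let u = w**3 + 3, so du = (3*w**2) dw.
The integral becomes (1/3)·∫ log(u) du; integrate by parts with u′=log(u), dv′=du.

w**3*log(w**3 + 3)/3 - w**3/3 + log(w**3 + 3) + C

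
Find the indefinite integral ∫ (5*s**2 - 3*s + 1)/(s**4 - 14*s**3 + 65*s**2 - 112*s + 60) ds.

163*log(s - 6)/20 - 37*log(s - 5)/4 + 5*log(s - 2)/4 - 3*log(s - 1)/20 + C

Factor the denominator: (s - 6)*(s - 5)*(s - 2)*(s - 1).
Partial-fraction decomposition: -3/(20*(s - 1)) + 5/(4*(s - 2)) - 37/(4*(s - 5)) + 163/(20*(s - 6)).
Integrate each term: A/(s−a) contributes A·log|s−a|.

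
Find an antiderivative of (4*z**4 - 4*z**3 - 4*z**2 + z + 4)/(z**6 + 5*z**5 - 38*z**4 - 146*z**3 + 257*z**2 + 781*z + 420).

Factor the denominator: (z - 5)*(z - 3)*(z + 1)**2*(z + 4)*(z + 7).
Partial-fraction decomposition: -10777/(12960*(z + 7)) + 1216/(1701*(z + 4)) - 235/(5184*(z + 1)) + 7/(432*(z + 1)**2) - 187/(2240*(z - 3)) + 1909/(7776*(z - 5)).
Integrate each term; A/(z−a) gives A·log|z−a|; A/(z−a)² gives −A/(z−a).

1909*log(z - 5)/7776 - 187*log(z - 3)/2240 - 235*log(z + 1)/5184 + 1216*log(z + 4)/1701 - 10777*log(z + 7)/12960 - 7/(432*z + 432) + C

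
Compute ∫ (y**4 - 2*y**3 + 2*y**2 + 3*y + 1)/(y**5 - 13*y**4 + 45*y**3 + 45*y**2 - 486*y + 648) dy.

Factor the denominator: (y - 6)*(y - 4)*(y - 3)**2*(y + 3).
Partial-fraction decomposition: 145/(2268*(y + 3)) + 799/(108*(y - 3)) + 55/(18*(y - 3)**2) - 173/(14*(y - 4)) + 955/(162*(y - 6)).
Integrate each term; A/(y−a) gives A·log|y−a|; A/(y−a)² gives −A/(y−a).

955*log(y - 6)/162 - 173*log(y - 4)/14 + 799*log(y - 3)/108 + 145*log(y + 3)/2268 - 55/(18*y - 54) + C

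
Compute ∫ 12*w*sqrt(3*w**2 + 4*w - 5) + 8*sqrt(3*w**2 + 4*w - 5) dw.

Let u = 3*w**2 + 4*w - 5, so du = (6*w + 4) dw.
Rewriting, the integral becomes 2·∫ √u du = 2·(2/3)u^(3/2).
Substituting back, u = 3*w**2 + 4*w - 5.

4*(3*w**2 + 4*w - 5)**(3/2)/3 + C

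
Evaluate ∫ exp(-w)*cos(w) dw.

Let I denote the integral. Integrate by parts with u = cos(w), dv = exp(-w) dw, so v = -exp(-w): I = -exp(-w)*cos(w) − ∫ exp(-w)*sin(w) dw.
Apply parts again with u = sin(w), dv = exp(-w) dw: ∫ exp(-w)*sin(w) dw = -exp(-w)*sin(w) + I. Substituting back brings back I: I = exp(-w)*sin(w) - exp(-w)*cos(w) − I.
Solving for I: (1 + 1)·I equals the remaining terms, so I = (1/2)·(exp(-w)*sin(w) - exp(-w)*cos(w)).

exp(-w)*sin(w)/2 - exp(-w)*cos(w)/2 + C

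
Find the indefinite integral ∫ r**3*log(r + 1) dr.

Use integration by parts with u = log(r + 1), dv = r**3 dr.
Then du = 1/(r + 1) dr and v = r**4/4.

r**4*log(r + 1)/4 - r**4/16 + r**3/12 - r**2/8 + r/4 - log(r + 1)/4 + C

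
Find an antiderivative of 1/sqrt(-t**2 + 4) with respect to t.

Substitute t = 2·sin(θ), so dt = 2·cos(θ) dθ and the radical becomes sqrt(-t**2 + 4) = 2·cos(θ) by the Pythagorean identity.
Integrate the resulting trig expression in θ, then back-substitute θ = asin(t/2), sin(θ) = t/2, cos(θ) = sqrt(-t**2 + 4)/2 (absorbing any constant into C).

asin(t/2) + C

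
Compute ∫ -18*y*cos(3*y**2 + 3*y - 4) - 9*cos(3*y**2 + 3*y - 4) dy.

-3*sin(3*y**2 + 3*y - 4) + C

Let u = 3*y**2 + 3*y - 4, so du = (6*y + 3) dy.
Rewriting, the integral becomes -3·∫ cos(u) du = -3·sin(u).
Substituting back, u = 3*y**2 + 3*y - 4.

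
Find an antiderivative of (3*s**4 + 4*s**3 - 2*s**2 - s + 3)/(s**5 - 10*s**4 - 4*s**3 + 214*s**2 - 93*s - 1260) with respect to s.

Factor the denominator: (s - 7)*(s - 5)*(s - 4)*(s + 3)**2.
Partial-fraction decomposition: 44731/(156800*(s + 3)) - 123/(560*(s + 3)**2) + 991/(147*(s - 4)) - 2323/(128*(s - 5)) + 8473/(600*(s - 7)).
Integrate each term; A/(s−a) gives A·log|s−a|; A/(s−a)² gives −A/(s−a).

8473*log(s - 7)/600 - 2323*log(s - 5)/128 + 991*log(s - 4)/147 + 44731*log(s + 3)/156800 + 123/(560*s + 1680) + C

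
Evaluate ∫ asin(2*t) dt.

Use integration by parts with u = arcsin(2*t), dv = dt.
Then du = 2/sqrt(-4*t**2 + 1) dt.

t*asin(2*t) + sqrt(-4*t**2 + 1)/2 + C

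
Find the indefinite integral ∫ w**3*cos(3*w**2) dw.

Let u = w², du = 2w dw; rewrite as (1/2)∫ u^1·cos(3u) du.
Now integrate by parts 1 time.

w**2*sin(3*w**2)/6 + cos(3*w**2)/18 + C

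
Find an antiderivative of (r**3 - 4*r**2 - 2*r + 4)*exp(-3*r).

Use integration by parts with u = r**3 - 4*r**2 - 2*r + 4, dv = exp(-3*r) dr, so v = -exp(-3*r)/3.
Apply parts 3 times (tabular method): alternate signs, differentiate u down to 0, integrate dv up.

(-3*r**3 + 9*r**2 + 12*r - 8)*exp(-3*r)/9 + C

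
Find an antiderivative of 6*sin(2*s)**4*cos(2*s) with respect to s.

Let u = sin(2*s), so du = (2*cos(2*s)) ds.
Rewriting, the integral becomes 3·∫ u^4 du = 3·u^5/5.
Substituting back, u = sin(2*s).

3*sin(2*s)**5/5 + C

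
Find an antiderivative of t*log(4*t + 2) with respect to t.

t**2*log(4*t + 2)/2 - t**2/4 + t/4 - log(2*t + 1)/8 + C

Use integration by parts with u = log(4*t + 2), dv = t dt.
Then du = 4/(4*t + 2) dt and v = t**2/2.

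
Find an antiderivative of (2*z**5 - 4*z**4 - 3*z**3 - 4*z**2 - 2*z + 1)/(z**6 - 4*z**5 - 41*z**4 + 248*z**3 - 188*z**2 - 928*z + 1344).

Factor the denominator: (z - 4)**2*(z - 3)*(z - 2)*(z + 2)*(z + 7).
Partial-fraction decomposition: 4237/(5445*(z + 7)) - 23/(720*(z + 2)) + 43/(144*(z - 2)) + 4/(5*(z - 3)) + 169/(1089*(z - 4)) + 761/(132*(z - 4)**2).
Integrate each term; A/(z−a) gives A·log|z−a|; A/(z−a)² gives −A/(z−a).

169*log(z - 4)/1089 + 4*log(z - 3)/5 + 43*log(z - 2)/144 - 23*log(z + 2)/720 + 4237*log(z + 7)/5445 - 761/(132*z - 528) + C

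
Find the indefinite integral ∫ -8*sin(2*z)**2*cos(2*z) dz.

-4*sin(2*z)**3/3 + C

Let u = sin(2*z), so du = (2*cos(2*z)) dz.
Rewriting, the integral becomes -4·∫ u^2 du = -4·u^3/3.
Substituting back, u = sin(2*z).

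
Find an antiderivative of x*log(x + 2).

x**2*log(x + 2)/2 - x**2/4 + x - 2*log(x + 2) + C

Use integration by parts with u = log(x + 2), dv = x dx.
Then du = 1/(x + 2) dx and v = x**2/2.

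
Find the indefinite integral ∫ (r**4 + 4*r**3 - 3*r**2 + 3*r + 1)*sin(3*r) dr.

-r**4*cos(3*r)/3 + 4*r**3*sin(3*r)/9 - 4*r**3*cos(3*r)/3 + 4*r**2*sin(3*r)/3 + 13*r**2*cos(3*r)/9 - 26*r*sin(3*r)/27 - r*cos(3*r)/9 + sin(3*r)/27 - 53*cos(3*r)/81 + C

Use integration by parts with u = r**4 + 4*r**3 - 3*r**2 + 3*r + 1, dv = sin(3*r) dr, so v = -cos(3*r)/3.
Apply parts 4 times (tabular method): alternate signs, differentiate u down to 0, integrate dv up.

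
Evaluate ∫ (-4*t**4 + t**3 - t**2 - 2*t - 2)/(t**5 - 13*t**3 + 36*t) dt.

-log(t)/18 - 157*log(t - 3)/45 + 33*log(t - 2)/20 + 37*log(t + 2)/20 - 178*log(t + 3)/45 + C

Factor the denominator: t*(t - 3)*(t - 2)*(t + 2)*(t + 3).
Partial-fraction decomposition: -178/(45*(t + 3)) + 37/(20*(t + 2)) + 33/(20*(t - 2)) - 157/(45*(t - 3)) - 1/(18*t).
Integrate each term: A/(t−a) contributes A·log|t−a|.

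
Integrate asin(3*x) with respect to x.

Use integration by parts with u = arcsin(3*x), dv = dx.
Then du = 3/sqrt(-9*x**2 + 1) dx.

x*asin(3*x) + sqrt(-9*x**2 + 1)/3 + C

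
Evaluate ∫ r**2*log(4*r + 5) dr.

Use integration by parts with u = log(4*r + 5), dv = r**2 dr.
Then du = 4/(4*r + 5) dr and v = r**3/3.

r**3*log(4*r + 5)/3 - r**3/9 + 5*r**2/24 - 25*r/48 + 125*log(4*r + 5)/192 + C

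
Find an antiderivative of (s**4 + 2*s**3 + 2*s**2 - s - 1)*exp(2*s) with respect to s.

(2*s**4 + 4*s**2 - 6*s + 1)*exp(2*s)/4 + C

Use integration by parts with u = s**4 + 2*s**3 + 2*s**2 - s - 1, dv = exp(2*s) ds, so v = exp(2*s)/2.
Apply parts 4 times (tabular method): alternate signs, differentiate u down to 0, integrate dv up.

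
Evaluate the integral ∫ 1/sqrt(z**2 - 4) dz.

log(z + sqrt(z**2 - 4)) + C

Substitute z = 2·sec(θ), so dz = 2·sec(θ)*tan(θ) dθ and the radical becomes sqrt(z**2 - 4) = 2·tan(θ) by the Pythagorean identity.
Integrate the resulting trig expression in θ, then back-substitute sec(θ) = z/2, tan(θ) = sqrt(z**2 - 4)/2 (absorbing any constant into C).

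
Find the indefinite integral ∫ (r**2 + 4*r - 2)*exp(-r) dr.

Use integration by parts with u = r**2 + 4*r - 2, dv = exp(-r) dr, so v = -exp(-r).
Apply parts 2 times (tabular method): alternate signs, differentiate u down to 0, integrate dv up.

(-r**2 - 6*r - 4)*exp(-r) + C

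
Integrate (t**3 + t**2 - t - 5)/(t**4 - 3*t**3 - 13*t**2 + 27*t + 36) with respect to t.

Factor the denominator: (t - 4)*(t - 3)*(t + 1)*(t + 3).
Partial-fraction decomposition: 5/(21*(t + 3)) - 1/(10*(t + 1)) - 7/(6*(t - 3)) + 71/(35*(t - 4)).
Integrate each term: A/(t−a) contributes A·log|t−a|.

71*log(t - 4)/35 - 7*log(t - 3)/6 - log(t + 1)/10 + 5*log(t + 3)/21 + C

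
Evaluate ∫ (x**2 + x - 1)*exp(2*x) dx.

Use integration by parts with u = x**2 + x - 1, dv = exp(2*x) dx, so v = exp(2*x)/2.
Apply parts 2 times (tabular method): alternate signs, differentiate u down to 0, integrate dv up.

(x**2 - 1)*exp(2*x)/2 + C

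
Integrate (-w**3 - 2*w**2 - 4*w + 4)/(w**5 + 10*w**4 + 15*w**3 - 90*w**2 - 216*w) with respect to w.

Factor the denominator: w*(w - 3)*(w + 3)*(w + 4)*(w + 6).
Partial-fraction decomposition: 43/(81*(w + 6)) - 13/(14*(w + 4)) + 25/(54*(w + 3)) - 53/(1134*(w - 3)) - 1/(54*w).
Integrate each term: A/(w−a) contributes A·log|w−a|.

-log(w)/54 - 53*log(w - 3)/1134 + 25*log(w + 3)/54 - 13*log(w + 4)/14 + 43*log(w + 6)/81 + C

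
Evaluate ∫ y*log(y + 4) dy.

Use integration by parts with u = log(y + 4), dv = y dy.
Then du = 1/(y + 4) dy and v = y**2/2.

y**2*log(y + 4)/2 - y**2/4 + 2*y - 8*log(y + 4) + C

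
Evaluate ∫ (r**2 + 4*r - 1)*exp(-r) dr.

Use integration by parts with u = r**2 + 4*r - 1, dv = exp(-r) dr, so v = -exp(-r).
Apply parts 2 times (tabular method): alternate signs, differentiate u down to 0, integrate dv up.

(-r**2 - 6*r - 5)*exp(-r) + C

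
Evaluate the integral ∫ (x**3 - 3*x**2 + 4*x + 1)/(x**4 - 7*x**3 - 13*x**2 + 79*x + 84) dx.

15*log(x - 7)/16 - 11*log(x - 4)/35 - 7*log(x + 1)/80 + 13*log(x + 3)/28 + C

Factor the denominator: (x - 7)*(x - 4)*(x + 1)*(x + 3).
Partial-fraction decomposition: 13/(28*(x + 3)) - 7/(80*(x + 1)) - 11/(35*(x - 4)) + 15/(16*(x - 7)).
Integrate each term: A/(x−a) contributes A·log|x−a|.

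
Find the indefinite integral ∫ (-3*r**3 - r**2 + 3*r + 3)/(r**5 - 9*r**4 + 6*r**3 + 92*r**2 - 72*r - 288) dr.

Factor the denominator: (r - 6)*(r - 4)*(r - 3)*(r + 2)**2.
Partial-fraction decomposition: 2477/(28800*(r + 2)) - 17/(240*(r + 2)**2) - 26/(25*(r - 3)) + 193/(72*(r - 4)) - 221/(128*(r - 6)).
Integrate each term; A/(r−a) gives A·log|r−a|; A/(r−a)² gives −A/(r−a).

-221*log(r - 6)/128 + 193*log(r - 4)/72 - 26*log(r - 3)/25 + 2477*log(r + 2)/28800 + 17/(240*r + 480) + C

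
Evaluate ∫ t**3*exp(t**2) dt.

Let u = t², du = 2t dt; rewrite as (1/2)∫ u^1·exp(1u) du.
Now integrate by parts 1 time.

(t**2 - 1)*exp(t**2)/2 + C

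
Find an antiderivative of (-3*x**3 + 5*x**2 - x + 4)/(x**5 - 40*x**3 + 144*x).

Factor the denominator: x*(x - 6)*(x - 2)*(x + 2)*(x + 6).
Partial-fraction decomposition: 419/(1152*(x + 6)) - 25/(128*(x + 2)) + 1/(128*(x - 2)) - 235/(1152*(x - 6)) + 1/(36*x).
Integrate each term: A/(x−a) contributes A·log|x−a|.

log(x)/36 - 235*log(x - 6)/1152 + log(x - 2)/128 - 25*log(x + 2)/128 + 419*log(x + 6)/1152 + C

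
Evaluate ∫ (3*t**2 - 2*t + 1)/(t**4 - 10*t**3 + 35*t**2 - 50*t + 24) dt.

Factor the denominator: (t - 4)*(t - 3)*(t - 2)*(t - 1).
Partial-fraction decomposition: -1/(3*(t - 1)) + 9/(2*(t - 2)) - 11/(t - 3) + 41/(6*(t - 4)).
Integrate each term: A/(t−a) contributes A·log|t−a|.

41*log(t - 4)/6 - 11*log(t - 3) + 9*log(t - 2)/2 - log(t - 1)/3 + C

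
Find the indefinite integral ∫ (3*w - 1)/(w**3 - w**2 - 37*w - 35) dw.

5*log(w - 7)/24 + log(w + 1)/8 - log(w + 5)/3 + C

Factor the denominator: (w - 7)*(w + 1)*(w + 5).
Partial-fraction decomposition: -1/(3*(w + 5)) + 1/(8*(w + 1)) + 5/(24*(w - 7)).
Integrate each term: A/(w−a) contributes A·log|w−a|.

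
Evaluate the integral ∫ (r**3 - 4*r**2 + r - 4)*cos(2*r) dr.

r**3*sin(2*r)/2 - 2*r**2*sin(2*r) + 3*r**2*cos(2*r)/4 - r*sin(2*r)/4 - 2*r*cos(2*r) - sin(2*r) - cos(2*r)/8 + C

Use integration by parts with u = r**3 - 4*r**2 + r - 4, dv = cos(2*r) dr, so v = sin(2*r)/2.
Apply parts 3 times (tabular method): alternate signs, differentiate u down to 0, integrate dv up.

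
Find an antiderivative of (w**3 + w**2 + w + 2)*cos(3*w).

Use integration by parts with u = w**3 + w**2 + w + 2, dv = cos(3*w) dw, so v = sin(3*w)/3.
Apply parts 3 times (tabular method): alternate signs, differentiate u down to 0, integrate dv up.

w**3*sin(3*w)/3 + w**2*sin(3*w)/3 + w**2*cos(3*w)/3 + w*sin(3*w)/9 + 2*w*cos(3*w)/9 + 16*sin(3*w)/27 + cos(3*w)/27 + C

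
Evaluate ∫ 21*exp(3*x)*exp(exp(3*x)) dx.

7*exp(exp(3*x)) + C

Let u = exp(3*x), so du = (3*exp(3*x)) dx.
Rewriting, the integral becomes 7·∫ e^u du = 7·e^u.
Substituting back, u = exp(3*x).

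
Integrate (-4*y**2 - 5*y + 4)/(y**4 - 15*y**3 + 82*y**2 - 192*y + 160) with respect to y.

-121*log(y - 5)/3 + 77*log(y - 4)/2 + 11*log(y - 2)/6 - 40/(y - 4) + C

Factor the denominator: (y - 5)*(y - 4)**2*(y - 2).
Partial-fraction decomposition: 11/(6*(y - 2)) + 77/(2*(y - 4)) + 40/(y - 4)**2 - 121/(3*(y - 5)).
Integrate each term; A/(y−a) gives A·log|y−a|; A/(y−a)² gives −A/(y−a).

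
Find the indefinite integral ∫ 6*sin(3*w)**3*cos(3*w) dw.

sin(3*w)**4/2 + C

Let u = sin(3*w), so du = (3*cos(3*w)) dw.
Rewriting, the integral becomes 2·∫ u^3 du = 2·u^4/4.
Substituting back, u = sin(3*w).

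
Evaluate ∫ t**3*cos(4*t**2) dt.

t**2*sin(4*t**2)/8 + cos(4*t**2)/32 + C

Let u = t², du = 2t dt; rewrite as (1/2)∫ u^1·cos(4u) du.
Now integrate by parts 1 time.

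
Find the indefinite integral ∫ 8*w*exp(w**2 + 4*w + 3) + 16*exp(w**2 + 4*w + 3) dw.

Let u = w**2 + 4*w + 3, so du = (2*w + 4) dw.
Rewriting, the integral becomes 4·∫ e^u du = 4·e^u.
Substituting back, u = w**2 + 4*w + 3.

4*exp(w**2 + 4*w + 3) + C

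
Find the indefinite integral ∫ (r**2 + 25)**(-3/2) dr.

r/(25*sqrt(r**2 + 25)) + C

Substitute r = 5·tan(θ), so dr = 5·sec(θ)^2 dθ and the radical becomes sqrt(r**2 + 25) = 5·sec(θ) by the Pythagorean identity.
Integrate the resulting trig expression in θ, then back-substitute tan(θ) = r/5, sec(θ) = sqrt(r**2 + 25)/5 (absorbing any constant into C).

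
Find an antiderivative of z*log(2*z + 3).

Use integration by parts with u = log(2*z + 3), dv = z dz.
Then du = 2/(2*z + 3) dz and v = z**2/2.

z**2*log(2*z + 3)/2 - z**2/4 + 3*z/4 - 9*log(2*z + 3)/8 + C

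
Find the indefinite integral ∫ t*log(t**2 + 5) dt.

t**2*log(t**2 + 5)/2 - t**2/2 + 5*log(t**2 + 5)/2 + C

Let u = t**2 + 5, so du = (2*t) dt.
The integral becomes (1/2)·∫ log(u) du; integrate by parts with u′=log(u), dv′=du.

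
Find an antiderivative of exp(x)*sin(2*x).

exp(x)*sin(2*x)/5 - 2*exp(x)*cos(2*x)/5 + C

Let I denote the integral. Integrate by parts with u = sin(2*x), dv = exp(x) dx, so v = exp(x): I = exp(x)*sin(2*x) − 2·∫ exp(x)*cos(2*x) dx.
Apply parts again with u = cos(2*x), dv = exp(x) dx: ∫ exp(x)*cos(2*x) dx = exp(x)*cos(2*x) + 2·I. Substituting back brings back I: I = exp(x)*sin(2*x) - 2*exp(x)*cos(2*x) − 4·I.
Solving for I: (1 + 4)·I equals the remaining terms, so I = (1/5)·(exp(x)*sin(2*x) - 2*exp(x)*cos(2*x)).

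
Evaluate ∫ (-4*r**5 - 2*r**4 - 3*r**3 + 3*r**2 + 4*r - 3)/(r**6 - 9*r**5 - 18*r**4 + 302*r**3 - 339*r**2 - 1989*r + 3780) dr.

Factor the denominator: (r - 7)*(r - 4)*(r - 3)**2*(r + 3)*(r + 5).
Partial-fraction decomposition: -11677/(13824*(r + 5)) + 43/(240*(r + 3)) - 24199/(1536*(r - 3)) - 393/(64*(r - 3)**2) + 677/(27*(r - 4)) - 72887/(5760*(r - 7)).
Integrate each term; A/(r−a) gives A·log|r−a|; A/(r−a)² gives −A/(r−a).

-72887*log(r - 7)/5760 + 677*log(r - 4)/27 - 24199*log(r - 3)/1536 + 43*log(r + 3)/240 - 11677*log(r + 5)/13824 + 393/(64*r - 192) + C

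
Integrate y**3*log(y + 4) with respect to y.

Use integration by parts with u = log(y + 4), dv = y**3 dy.
Then du = 1/(y + 4) dy and v = y**4/4.

y**4*log(y + 4)/4 - y**4/16 + y**3/3 - 2*y**2 + 16*y - 64*log(y + 4) + C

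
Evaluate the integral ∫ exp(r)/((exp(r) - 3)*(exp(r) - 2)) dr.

Let u = e^r, du = e^r dr.
The integral becomes ∫ du/((u-3)(u-2)); decompose into partial fractions.

log(exp(r) - 3) - log(exp(r) - 2) + C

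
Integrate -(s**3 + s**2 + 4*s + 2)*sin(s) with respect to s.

Use integration by parts with u = s**3 + s**2 + 4*s + 2, dv = -sin(s) ds, so v = cos(s).
Apply parts 3 times (tabular method): alternate signs, differentiate u down to 0, integrate dv up.

s**3*cos(s) - 3*s**2*sin(s) + s**2*cos(s) - 2*s*sin(s) - 2*s*cos(s) + 2*sin(s) + C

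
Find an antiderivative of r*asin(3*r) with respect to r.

r**2*asin(3*r)/2 + r*sqrt(-9*r**2 + 1)/12 - asin(3*r)/36 + C

Use integration by parts with u = arcsin(3*r), dv = r dr.
Then du = 3/sqrt(-9*r**2 + 1) dr.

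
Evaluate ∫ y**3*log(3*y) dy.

y**4*(log(y) + log(3))/4 - y**4/16 + C

Use integration by parts with u = log(3*y), dv = y**3 dy.
Then du = 1/y dy and v = y**4/4.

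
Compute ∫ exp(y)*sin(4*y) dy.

exp(y)*sin(4*y)/17 - 4*exp(y)*cos(4*y)/17 + C

Let I denote the integral. Integrate by parts with u = sin(4*y), dv = exp(y) dy, so v = exp(y): I = exp(y)*sin(4*y) − 4·∫ exp(y)*cos(4*y) dy.
Apply parts again with u = cos(4*y), dv = exp(y) dy: ∫ exp(y)*cos(4*y) dy = exp(y)*cos(4*y) + 4·I. Substituting back brings back I: I = exp(y)*sin(4*y) - 4*exp(y)*cos(4*y) − 16·I.
Solving for I: (1 + 16)·I equals the remaining terms, so I = (1/17)·(exp(y)*sin(4*y) - 4*exp(y)*cos(4*y)).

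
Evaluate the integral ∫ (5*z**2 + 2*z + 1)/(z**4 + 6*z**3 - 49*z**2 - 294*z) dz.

Factor the denominator: z*(z - 7)*(z + 6)*(z + 7).
Partial-fraction decomposition: -116/(49*(z + 7)) + 13/(6*(z + 6)) + 10/(49*(z - 7)) - 1/(294*z).
Integrate each term: A/(z−a) contributes A·log|z−a|.

-log(z)/294 + 10*log(z - 7)/49 + 13*log(z + 6)/6 - 116*log(z + 7)/49 + C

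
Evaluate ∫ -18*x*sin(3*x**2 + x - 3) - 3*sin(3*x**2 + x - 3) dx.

3*cos(3*x**2 + x - 3) + C

Let u = 3*x**2 + x - 3, so du = (6*x + 1) dx.
Rewriting, the integral becomes -3·∫ sin(u) du = -3·-cos(u).
Substituting back, u = 3*x**2 + x - 3.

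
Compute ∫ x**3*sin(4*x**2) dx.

Let u = x², du = 2x dx; rewrite as (1/2)∫ u^1·sin(4u) du.
Now integrate by parts 1 time.

-x**2*cos(4*x**2)/8 + sin(4*x**2)/32 + C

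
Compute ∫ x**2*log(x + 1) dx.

x**3*log(x + 1)/3 - x**3/9 + x**2/6 - x/3 + log(x + 1)/3 + C

Use integration by parts with u = log(x + 1), dv = x**2 dx.
Then du = 1/(x + 1) dx and v = x**3/3.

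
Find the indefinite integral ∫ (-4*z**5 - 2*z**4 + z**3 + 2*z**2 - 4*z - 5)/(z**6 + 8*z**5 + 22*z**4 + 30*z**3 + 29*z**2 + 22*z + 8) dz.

-53*log(z + 1)/18 + 99*log(z + 2)/10 - 3563*log(z + 4)/306 + 117*log(z**2 + 1)/340 - 9*atan(z)/170 - 1/(3*z + 3) + C

Factor the denominator: (z + 1)**2*(z + 2)*(z + 4)*(z**2 + 1).
Partial-fraction decomposition: 9*(13*z - 1)/(170*(z**2 + 1)) - 3563/(306*(z + 4)) + 99/(10*(z + 2)) - 53/(18*(z + 1)) + 1/(3*(z + 1)**2).
Integrate each term; A/(z−a) gives A·log|z−a|; the (Bz+D)/(z²+p²) term gives a log and an atan.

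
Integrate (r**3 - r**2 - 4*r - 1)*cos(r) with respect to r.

Use integration by parts with u = r**3 - r**2 - 4*r - 1, dv = cos(r) dr, so v = sin(r).
Apply parts 3 times (tabular method): alternate signs, differentiate u down to 0, integrate dv up.

r**3*sin(r) - r**2*sin(r) + 3*r**2*cos(r) - 10*r*sin(r) - 2*r*cos(r) + sin(r) - 10*cos(r) + C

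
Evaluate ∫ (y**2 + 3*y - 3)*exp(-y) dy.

Use integration by parts with u = y**2 + 3*y - 3, dv = exp(-y) dy, so v = -exp(-y).
Apply parts 2 times (tabular method): alternate signs, differentiate u down to 0, integrate dv up.

(-y**2 - 5*y - 2)*exp(-y) + C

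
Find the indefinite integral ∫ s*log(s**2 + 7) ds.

s**2*log(s**2 + 7)/2 - s**2/2 + 7*log(s**2 + 7)/2 + C

Let u = s**2 + 7, so du = (2*s) ds.
The integral becomes (1/2)·∫ log(u) du; integrate by parts with u′=log(u), dv′=du.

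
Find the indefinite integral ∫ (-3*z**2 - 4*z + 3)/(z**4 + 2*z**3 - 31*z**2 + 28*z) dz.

3*log(z)/28 - 61*log(z - 4)/132 + log(z - 1)/6 + 29*log(z + 7)/154 + C

Factor the denominator: z*(z - 4)*(z - 1)*(z + 7).
Partial-fraction decomposition: 29/(154*(z + 7)) + 1/(6*(z - 1)) - 61/(132*(z - 4)) + 3/(28*z).
Integrate each term: A/(z−a) contributes A·log|z−a|.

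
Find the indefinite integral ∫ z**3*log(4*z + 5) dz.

z**4*log(4*z + 5)/4 - z**4/16 + 5*z**3/48 - 25*z**2/128 + 125*z/256 - 625*log(4*z + 5)/1024 + C

Use integration by parts with u = log(4*z + 5), dv = z**3 dz.
Then du = 4/(4*z + 5) dz and v = z**4/4.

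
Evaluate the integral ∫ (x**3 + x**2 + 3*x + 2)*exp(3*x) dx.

(x**3 + 3*x + 1)*exp(3*x)/3 + C

Use integration by parts with u = x**3 + x**2 + 3*x + 2, dv = exp(3*x) dx, so v = exp(3*x)/3.
Apply parts 3 times (tabular method): alternate signs, differentiate u down to 0, integrate dv up.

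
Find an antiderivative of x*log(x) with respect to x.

Use integration by parts with u = log(x), dv = x dx.
Then du = 1/x dx and v = x**2/2.

x**2*log(x)/2 - x**2/4 + C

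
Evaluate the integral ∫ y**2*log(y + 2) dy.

y**3*log(y + 2)/3 - y**3/9 + y**2/3 - 4*y/3 + 8*log(y + 2)/3 + C

Use integration by parts with u = log(y + 2), dv = y**2 dy.
Then du = 1/(y + 2) dy and v = y**3/3.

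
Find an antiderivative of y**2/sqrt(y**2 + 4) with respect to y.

Substitute y = 2·tan(θ), so dy = 2·sec(θ)^2 dθ and the radical becomes sqrt(y**2 + 4) = 2·sec(θ) by the Pythagorean identity.
Integrate the resulting trig expression in θ, then back-substitute tan(θ) = y/2, sec(θ) = sqrt(y**2 + 4)/2 (absorbing any constant into C).

y*sqrt(y**2 + 4)/2 - 2*log(y + sqrt(y**2 + 4)) + C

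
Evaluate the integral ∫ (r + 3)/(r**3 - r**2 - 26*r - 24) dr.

9*log(r - 6)/70 - 2*log(r + 1)/21 - log(r + 4)/30 + C

Factor the denominator: (r - 6)*(r + 1)*(r + 4).
Partial-fraction decomposition: -1/(30*(r + 4)) - 2/(21*(r + 1)) + 9/(70*(r - 6)).
Integrate each term: A/(r−a) contributes A·log|r−a|.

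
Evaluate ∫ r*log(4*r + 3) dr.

Use integration by parts with u = log(4*r + 3), dv = r dr.
Then du = 4/(4*r + 3) dr and v = r**2/2.

r**2*log(4*r + 3)/2 - r**2/4 + 3*r/8 - 9*log(4*r + 3)/32 + C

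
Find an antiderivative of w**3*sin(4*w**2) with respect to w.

-w**2*cos(4*w**2)/8 + sin(4*w**2)/32 + C

Let u = w², du = 2w dw; rewrite as (1/2)∫ u^1·sin(4u) du.
Now integrate by parts 1 time.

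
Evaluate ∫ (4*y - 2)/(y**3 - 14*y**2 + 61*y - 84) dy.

13*log(y - 7)/6 - 14*log(y - 4)/3 + 5*log(y - 3)/2 + C

Factor the denominator: (y - 7)*(y - 4)*(y - 3).
Partial-fraction decomposition: 5/(2*(y - 3)) - 14/(3*(y - 4)) + 13/(6*(y - 7)).
Integrate each term: A/(y−a) contributes A·log|y−a|.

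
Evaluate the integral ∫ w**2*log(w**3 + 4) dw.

Let u = w**3 + 4, so du = (3*w**2) dw.
The integral becomes (1/3)·∫ log(u) du; integrate by parts with u′=log(u), dv′=du.

w**3*log(w**3 + 4)/3 - w**3/3 + 4*log(w**3 + 4)/3 + C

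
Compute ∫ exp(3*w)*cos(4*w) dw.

4*exp(3*w)*sin(4*w)/25 + 3*exp(3*w)*cos(4*w)/25 + C

Let I denote the integral. Integrate by parts with u = cos(4*w), dv = exp(3*w) dw, so v = exp(3*w)/3: I = exp(3*w)*cos(4*w)/3 + (4/3)·∫ exp(3*w)*sin(4*w) dw.
Apply parts again with u = sin(4*w), dv = exp(3*w) dw: ∫ exp(3*w)*sin(4*w) dw = exp(3*w)*sin(4*w)/3 − (4/3)·I. Substituting back brings back I: I = 4*exp(3*w)*sin(4*w)/9 + exp(3*w)*cos(4*w)/3 − (16/9)·I.
Solving for I: (1 + 16/9)·I equals the remaining terms, so I = (9/25)·(4*exp(3*w)*sin(4*w)/9 + exp(3*w)*cos(4*w)/3).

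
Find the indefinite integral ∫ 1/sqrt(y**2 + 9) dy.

Substitute y = 3·tan(θ), so dy = 3·sec(θ)^2 dθ and the radical becomes sqrt(y**2 + 9) = 3·sec(θ) by the Pythagorean identity.
Integrate the resulting trig expression in θ, then back-substitute tan(θ) = y/3, sec(θ) = sqrt(y**2 + 9)/3 (absorbing any constant into C).

log(y + sqrt(y**2 + 9)) + C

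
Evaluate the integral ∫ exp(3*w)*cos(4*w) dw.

4*exp(3*w)*sin(4*w)/25 + 3*exp(3*w)*cos(4*w)/25 + C

Let I denote the integral. Integrate by parts with u = cos(4*w), dv = exp(3*w) dw, so v = exp(3*w)/3: I = exp(3*w)*cos(4*w)/3 + (4/3)·∫ exp(3*w)*sin(4*w) dw.
Apply parts again with u = sin(4*w), dv = exp(3*w) dw: ∫ exp(3*w)*sin(4*w) dw = exp(3*w)*sin(4*w)/3 − (4/3)·I. Substituting back brings back I: I = 4*exp(3*w)*sin(4*w)/9 + exp(3*w)*cos(4*w)/3 − (16/9)·I.
Solving for I: (1 + 16/9)·I equals the remaining terms, so I = (9/25)·(4*exp(3*w)*sin(4*w)/9 + exp(3*w)*cos(4*w)/3).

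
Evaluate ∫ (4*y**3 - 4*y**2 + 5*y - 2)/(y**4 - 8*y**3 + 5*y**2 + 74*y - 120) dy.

141*log(y - 5)/8 - 15*log(y - 4) + 4*log(y - 2)/5 + 23*log(y + 3)/40 + C

Factor the denominator: (y - 5)*(y - 4)*(y - 2)*(y + 3).
Partial-fraction decomposition: 23/(40*(y + 3)) + 4/(5*(y - 2)) - 15/(y - 4) + 141/(8*(y - 5)).
Integrate each term: A/(y−a) contributes A·log|y−a|.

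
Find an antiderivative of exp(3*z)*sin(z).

Let I denote the integral. Integrate by parts with u = sin(z), dv = exp(3*z) dz, so v = exp(3*z)/3: I = exp(3*z)*sin(z)/3 − (1/3)·∫ exp(3*z)*cos(z) dz.
Apply parts again with u = cos(z), dv = exp(3*z) dz: ∫ exp(3*z)*cos(z) dz = exp(3*z)*cos(z)/3 + (1/3)·I. Substituting back brings back I: I = exp(3*z)*sin(z)/3 - exp(3*z)*cos(z)/9 − (1/9)·I.
Solving for I: (1 + 1/9)·I equals the remaining terms, so I = (9/10)·(exp(3*z)*sin(z)/3 - exp(3*z)*cos(z)/9).

3*exp(3*z)*sin(z)/10 - exp(3*z)*cos(z)/10 + C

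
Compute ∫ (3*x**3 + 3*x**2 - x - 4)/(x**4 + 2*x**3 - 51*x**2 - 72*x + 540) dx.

373*log(x - 6)/198 - 101*log(x - 3)/216 - 299*log(x + 5)/88 + 269*log(x + 6)/54 + C

Factor the denominator: (x - 6)*(x - 3)*(x + 5)*(x + 6).
Partial-fraction decomposition: 269/(54*(x + 6)) - 299/(88*(x + 5)) - 101/(216*(x - 3)) + 373/(198*(x - 6)).
Integrate each term: A/(x−a) contributes A·log|x−a|.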